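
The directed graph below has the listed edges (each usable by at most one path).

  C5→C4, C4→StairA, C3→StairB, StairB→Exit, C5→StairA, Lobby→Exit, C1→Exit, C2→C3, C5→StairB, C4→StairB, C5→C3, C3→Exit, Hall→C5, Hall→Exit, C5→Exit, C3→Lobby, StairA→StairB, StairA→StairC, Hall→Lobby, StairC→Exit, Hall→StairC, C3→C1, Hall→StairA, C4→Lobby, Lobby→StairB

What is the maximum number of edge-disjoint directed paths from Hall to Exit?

5

Assign every edge capacity 1; by Menger, the answer equals the max flow.
Path Hall→Exit (+1); total 1.
Path Hall→C5→Exit (+1); total 2.
Path Hall→StairC→Exit (+1); total 3.
Path Hall→Lobby→Exit (+1); total 4.
Path Hall→StairA→StairB→Exit (+1); total 5.
No residual Hall→Exit path; max flow = 5.
Certifying cut of size 5: {Hall→C5, Hall→Exit, Hall→Lobby, Hall→StairA, Hall→StairC}.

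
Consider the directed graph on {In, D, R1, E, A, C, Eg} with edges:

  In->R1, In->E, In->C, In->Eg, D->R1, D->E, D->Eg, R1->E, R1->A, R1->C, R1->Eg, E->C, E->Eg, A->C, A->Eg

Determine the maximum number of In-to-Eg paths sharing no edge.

3

Assign every edge capacity 1; by Menger, the answer equals the max flow.
Path In→Eg (+1); total 1.
Path In→R1→Eg (+1); total 2.
Path In→E→Eg (+1); total 3.
No residual In→Eg path; max flow = 3.
Certifying cut of size 3: {In→E, In→Eg, In→R1}.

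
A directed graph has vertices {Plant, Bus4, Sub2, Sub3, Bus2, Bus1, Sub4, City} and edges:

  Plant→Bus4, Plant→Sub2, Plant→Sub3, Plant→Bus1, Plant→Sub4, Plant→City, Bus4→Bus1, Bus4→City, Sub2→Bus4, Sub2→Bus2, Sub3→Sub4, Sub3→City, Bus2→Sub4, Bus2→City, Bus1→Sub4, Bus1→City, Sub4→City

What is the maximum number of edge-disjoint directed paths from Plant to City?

6

Assign every edge capacity 1; by Menger, the answer equals the max flow.
Path Plant→City (+1); total 1.
Path Plant→Bus4→City (+1); total 2.
Path Plant→Sub3→City (+1); total 3.
Path Plant→Bus1→City (+1); total 4.
Path Plant→Sub4→City (+1); total 5.
Path Plant→Sub2→Bus2→City (+1); total 6.
No residual Plant→City path; max flow = 6.
Certifying cut of size 6: {Plant→Bus1, Plant→Bus4, Plant→City, Plant→Sub2, Plant→Sub3, Plant→Sub4}.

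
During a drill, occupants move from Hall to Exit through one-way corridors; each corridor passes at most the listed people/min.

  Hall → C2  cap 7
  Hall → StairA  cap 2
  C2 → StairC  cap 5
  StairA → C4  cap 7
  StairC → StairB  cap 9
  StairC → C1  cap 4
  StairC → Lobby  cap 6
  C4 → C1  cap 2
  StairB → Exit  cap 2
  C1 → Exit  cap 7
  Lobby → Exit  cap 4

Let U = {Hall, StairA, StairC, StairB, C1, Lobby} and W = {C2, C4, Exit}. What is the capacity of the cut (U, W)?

27

Edges leaving {Hall, StairA, StairC, StairB, C1, Lobby}: Hall→C2 (7), StairA→C4 (7), StairB→Exit (2), C1→Exit (7), Lobby→Exit (4).
Cut capacity = 7 + 7 + 2 + 7 + 4 = 27.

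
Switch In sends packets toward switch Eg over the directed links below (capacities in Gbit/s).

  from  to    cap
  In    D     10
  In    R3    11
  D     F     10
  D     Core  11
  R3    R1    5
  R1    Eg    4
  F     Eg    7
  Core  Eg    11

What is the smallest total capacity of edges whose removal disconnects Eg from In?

Augment In→D→F→Eg: bottleneck 7, flow now 7.
Augment In→D→Core→Eg: bottleneck 3, flow now 10.
Augment In→R3→R1→Eg: bottleneck 4, flow now 14.
No augmenting path remains; maximum flow = 14.
By max-flow min-cut, the minimum cut capacity equals the max flow.
In the residual graph, reachable from In: {In, R3, R1}.
Min-cut edges: In→D (10), R1→Eg (4); capacity 10 + 4 = 14.

14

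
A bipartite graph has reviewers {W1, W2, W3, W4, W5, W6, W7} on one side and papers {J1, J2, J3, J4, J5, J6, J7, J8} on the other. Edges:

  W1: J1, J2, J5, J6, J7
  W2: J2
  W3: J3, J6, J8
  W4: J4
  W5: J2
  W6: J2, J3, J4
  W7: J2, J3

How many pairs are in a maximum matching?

Unit-capacity flow: source→left, listed edges, right→sink; max matching = max flow.
Augmenting path W1→J1 (+1); matched 1.
Augmenting path W2→J2 (+1); matched 2.
Augmenting path W3→J3 (+1); matched 3.
Augmenting path W4→J4 (+1); matched 4.
Augmenting path W6→J3→W3→J6 (+1); matched 5.
No augmenting path remains; maximum matching = 5.
König certificate: {W1, W3, J2, J3, J4} is a vertex cover of size 5 (every listed pair touches it), so no matching can be larger.

5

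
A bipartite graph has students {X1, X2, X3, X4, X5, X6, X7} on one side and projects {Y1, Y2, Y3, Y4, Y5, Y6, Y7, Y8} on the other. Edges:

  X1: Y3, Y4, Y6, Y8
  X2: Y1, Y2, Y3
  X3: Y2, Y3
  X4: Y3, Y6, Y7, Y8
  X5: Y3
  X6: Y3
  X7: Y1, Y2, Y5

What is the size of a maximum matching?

6

Unit-capacity flow: source→left, listed edges, right→sink; max matching = max flow.
Augmenting path X1→Y3 (+1); matched 1.
Augmenting path X2→Y1 (+1); matched 2.
Augmenting path X3→Y2 (+1); matched 3.
Augmenting path X4→Y6 (+1); matched 4.
Augmenting path X7→Y5 (+1); matched 5.
Augmenting path X5→Y3→X1→Y4 (+1); matched 6.
No augmenting path remains; maximum matching = 6.
König certificate: {X1, X2, X3, X4, X7, Y3} is a vertex cover of size 6 (every listed pair touches it), so no matching can be larger.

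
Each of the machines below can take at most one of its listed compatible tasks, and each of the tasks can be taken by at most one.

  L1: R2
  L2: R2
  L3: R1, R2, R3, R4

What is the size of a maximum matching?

Unit-capacity flow: source→left, listed edges, right→sink; max matching = max flow.
Augmenting path L1→R2 (+1); matched 1.
Augmenting path L3→R1 (+1); matched 2.
No augmenting path remains; maximum matching = 2.
König certificate: {L3, R2} is a vertex cover of size 2 (every listed pair touches it), so no matching can be larger.

2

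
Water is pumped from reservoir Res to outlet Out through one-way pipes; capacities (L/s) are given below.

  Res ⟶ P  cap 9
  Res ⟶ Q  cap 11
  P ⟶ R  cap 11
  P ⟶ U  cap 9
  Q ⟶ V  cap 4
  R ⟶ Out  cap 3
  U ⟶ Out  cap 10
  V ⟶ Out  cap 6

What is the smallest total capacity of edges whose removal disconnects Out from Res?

13

Augment Res→P→R→Out: bottleneck 3, flow now 3.
Augment Res→P→U→Out: bottleneck 6, flow now 9.
Augment Res→Q→V→Out: bottleneck 4, flow now 13.
No augmenting path remains; maximum flow = 13.
By max-flow min-cut, the minimum cut capacity equals the max flow.
In the residual graph, reachable from Res: {Res, Q}.
Min-cut edges: Res→P (9), Q→V (4); capacity 9 + 4 = 13.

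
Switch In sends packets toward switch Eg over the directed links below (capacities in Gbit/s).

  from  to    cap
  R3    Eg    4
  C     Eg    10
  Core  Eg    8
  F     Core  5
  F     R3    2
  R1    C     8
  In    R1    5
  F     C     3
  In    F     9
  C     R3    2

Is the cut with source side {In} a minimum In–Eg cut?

Yes — it is a minimum cut (capacity 14).

Given cut capacity: 5 + 9 = 14.
Augment In→R1→C→Eg: bottleneck 5, flow now 5.
Augment In→F→C→Eg: bottleneck 3, flow now 8.
Augment In→F→R3→Eg: bottleneck 2, flow now 10.
Augment In→F→Core→Eg: bottleneck 4, flow now 14.
No augmenting path remains; maximum flow = 14.
Cut capacity 14 equals the max flow, so it is a minimum cut.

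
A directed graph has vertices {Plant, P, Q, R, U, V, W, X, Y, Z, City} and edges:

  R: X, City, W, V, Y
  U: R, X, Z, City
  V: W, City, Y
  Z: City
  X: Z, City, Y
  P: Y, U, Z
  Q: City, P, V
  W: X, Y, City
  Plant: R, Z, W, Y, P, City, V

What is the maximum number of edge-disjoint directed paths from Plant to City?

Assign every edge capacity 1; by Menger, the answer equals the max flow.
Path Plant→City (+1); total 1.
Path Plant→R→City (+1); total 2.
Path Plant→V→City (+1); total 3.
Path Plant→W→City (+1); total 4.
Path Plant→Z→City (+1); total 5.
Path Plant→P→U→City (+1); total 6.
No residual Plant→City path; max flow = 6.
Certifying cut of size 6: {Plant→City, Plant→P, Plant→R, Plant→V, Plant→W, Plant→Z}.

6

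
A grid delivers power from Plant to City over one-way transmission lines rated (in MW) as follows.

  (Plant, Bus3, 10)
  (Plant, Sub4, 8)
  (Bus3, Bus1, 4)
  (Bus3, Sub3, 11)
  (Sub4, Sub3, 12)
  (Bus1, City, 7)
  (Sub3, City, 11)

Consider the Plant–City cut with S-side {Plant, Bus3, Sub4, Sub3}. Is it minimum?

Given cut capacity: 4 + 11 = 15.
Augment Plant→Bus3→Bus1→City: bottleneck 4, flow now 4.
Augment Plant→Bus3→Sub3→City: bottleneck 6, flow now 10.
Augment Plant→Sub4→Sub3→City: bottleneck 5, flow now 15.
No augmenting path remains; maximum flow = 15.
Cut capacity 15 equals the max flow, so it is a minimum cut.

Yes — it is a minimum cut (capacity 15).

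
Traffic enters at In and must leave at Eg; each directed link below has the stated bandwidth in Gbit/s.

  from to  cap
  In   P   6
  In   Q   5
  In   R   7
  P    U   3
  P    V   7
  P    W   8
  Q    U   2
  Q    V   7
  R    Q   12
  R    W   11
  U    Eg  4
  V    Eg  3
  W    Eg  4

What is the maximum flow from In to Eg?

Augment In→P→U→Eg: bottleneck 3, flow now 3.
Augment In→P→V→Eg: bottleneck 3, flow now 6.
Augment In→Q→U→Eg: bottleneck 1, flow now 7.
Augment In→R→W→Eg: bottleneck 4, flow now 11.
No augmenting path remains; maximum flow = 11.
In the residual graph, reachable from In: {In, P, Q, R, U, V, W}.
Min-cut edges: U→Eg (4), V→Eg (3), W→Eg (4); capacity 4 + 3 + 4 = 11.
This cut is saturated, so no flow can exceed 11.

11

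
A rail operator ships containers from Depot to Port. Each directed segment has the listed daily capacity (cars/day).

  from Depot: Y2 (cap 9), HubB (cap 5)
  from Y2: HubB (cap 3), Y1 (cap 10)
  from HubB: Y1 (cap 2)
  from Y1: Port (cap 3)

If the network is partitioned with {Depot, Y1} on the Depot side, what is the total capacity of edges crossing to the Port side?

17

Edges leaving {Depot, Y1}: Depot→Y2 (9), Depot→HubB (5), Y1→Port (3).
Cut capacity = 9 + 5 + 3 = 17.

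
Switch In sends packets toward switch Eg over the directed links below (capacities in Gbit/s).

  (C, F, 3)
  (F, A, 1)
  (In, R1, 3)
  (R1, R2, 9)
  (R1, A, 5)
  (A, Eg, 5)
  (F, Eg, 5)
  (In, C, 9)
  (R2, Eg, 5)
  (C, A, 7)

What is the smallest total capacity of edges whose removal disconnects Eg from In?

11

Augment In→C→F→Eg: bottleneck 3, flow now 3.
Augment In→C→A→Eg: bottleneck 5, flow now 8.
Augment In→R1→R2→Eg: bottleneck 3, flow now 11.
No augmenting path remains; maximum flow = 11.
By max-flow min-cut, the minimum cut capacity equals the max flow.
In the residual graph, reachable from In: {In, C, A}.
Min-cut edges: In→R1 (3), C→F (3), A→Eg (5); capacity 3 + 3 + 5 = 11.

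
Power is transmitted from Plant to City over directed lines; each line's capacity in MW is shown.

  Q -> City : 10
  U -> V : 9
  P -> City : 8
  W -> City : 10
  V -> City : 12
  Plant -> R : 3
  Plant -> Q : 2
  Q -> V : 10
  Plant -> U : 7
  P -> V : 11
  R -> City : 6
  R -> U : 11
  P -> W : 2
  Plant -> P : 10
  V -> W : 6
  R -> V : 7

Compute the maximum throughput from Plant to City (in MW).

Augment Plant→P→City: bottleneck 8, flow now 8.
Augment Plant→Q→City: bottleneck 2, flow now 10.
Augment Plant→R→City: bottleneck 3, flow now 13.
Augment Plant→P→V→City: bottleneck 2, flow now 15.
Augment Plant→U→V→City: bottleneck 7, flow now 22.
No augmenting path remains; maximum flow = 22.
In the residual graph, reachable from Plant: {Plant}.
Min-cut edges: Plant→P (10), Plant→Q (2), Plant→R (3), Plant→U (7); capacity 10 + 2 + 3 + 7 = 22.
This cut is saturated, so no flow can exceed 22.

22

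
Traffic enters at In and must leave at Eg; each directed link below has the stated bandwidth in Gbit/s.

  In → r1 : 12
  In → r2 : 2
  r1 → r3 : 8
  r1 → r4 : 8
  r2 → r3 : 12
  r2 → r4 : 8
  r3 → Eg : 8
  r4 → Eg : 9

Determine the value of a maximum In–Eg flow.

14

Augment In→r1→r3→Eg: bottleneck 8, flow now 8.
Augment In→r1→r4→Eg: bottleneck 4, flow now 12.
Augment In→r2→r4→Eg: bottleneck 2, flow now 14.
No augmenting path remains; maximum flow = 14.
In the residual graph, reachable from In: {In}.
Min-cut edges: In→r1 (12), In→r2 (2); capacity 12 + 2 = 14.
This cut is saturated, so no flow can exceed 14.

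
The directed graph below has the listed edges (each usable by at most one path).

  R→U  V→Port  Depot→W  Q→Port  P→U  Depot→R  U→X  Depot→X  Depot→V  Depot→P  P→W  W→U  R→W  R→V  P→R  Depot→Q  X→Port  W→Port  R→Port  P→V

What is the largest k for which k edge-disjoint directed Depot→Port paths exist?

5

Assign every edge capacity 1; by Menger, the answer equals the max flow.
Path Depot→Q→Port (+1); total 1.
Path Depot→R→Port (+1); total 2.
Path Depot→V→Port (+1); total 3.
Path Depot→W→Port (+1); total 4.
Path Depot→X→Port (+1); total 5.
No residual Depot→Port path; max flow = 5.
Certifying cut of size 5: {Depot→Q, R→Port, V→Port, W→Port, X→Port}.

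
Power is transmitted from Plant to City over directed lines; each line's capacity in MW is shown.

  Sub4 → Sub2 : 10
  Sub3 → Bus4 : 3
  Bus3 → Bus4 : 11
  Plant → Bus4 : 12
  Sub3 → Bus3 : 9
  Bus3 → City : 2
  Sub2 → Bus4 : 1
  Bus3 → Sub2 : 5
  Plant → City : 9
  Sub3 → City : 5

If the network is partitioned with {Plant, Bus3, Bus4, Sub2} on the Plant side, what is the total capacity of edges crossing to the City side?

11

Edges leaving {Plant, Bus3, Bus4, Sub2}: Plant→City (9), Bus3→City (2).
Cut capacity = 9 + 2 = 11.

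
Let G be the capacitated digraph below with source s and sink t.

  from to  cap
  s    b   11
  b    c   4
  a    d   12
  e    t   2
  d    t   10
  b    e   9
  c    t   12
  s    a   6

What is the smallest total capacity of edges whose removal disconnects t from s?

12

Augment s→a→d→t: bottleneck 6, flow now 6.
Augment s→b→c→t: bottleneck 4, flow now 10.
Augment s→b→e→t: bottleneck 2, flow now 12.
No augmenting path remains; maximum flow = 12.
By max-flow min-cut, the minimum cut capacity equals the max flow.
In the residual graph, reachable from s: {s, b, e}.
Min-cut edges: s→a (6), b→c (4), e→t (2); capacity 6 + 4 + 2 = 12.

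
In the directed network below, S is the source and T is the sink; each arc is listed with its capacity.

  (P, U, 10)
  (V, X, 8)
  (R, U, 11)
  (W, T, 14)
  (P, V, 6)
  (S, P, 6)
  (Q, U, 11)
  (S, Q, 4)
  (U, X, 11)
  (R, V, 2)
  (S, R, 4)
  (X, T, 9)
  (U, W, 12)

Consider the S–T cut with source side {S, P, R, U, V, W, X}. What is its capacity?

27

Edges leaving {S, P, R, U, V, W, X}: S→Q (4), W→T (14), X→T (9).
Cut capacity = 4 + 14 + 9 = 27.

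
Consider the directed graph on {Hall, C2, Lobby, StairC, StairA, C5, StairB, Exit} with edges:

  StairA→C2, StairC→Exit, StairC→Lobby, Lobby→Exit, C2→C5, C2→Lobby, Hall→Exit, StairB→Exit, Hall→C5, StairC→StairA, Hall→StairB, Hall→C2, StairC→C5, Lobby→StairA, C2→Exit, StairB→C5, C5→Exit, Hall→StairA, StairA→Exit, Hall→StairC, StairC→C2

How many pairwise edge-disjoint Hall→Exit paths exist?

Assign every edge capacity 1; by Menger, the answer equals the max flow.
Path Hall→Exit (+1); total 1.
Path Hall→C2→Exit (+1); total 2.
Path Hall→StairC→Exit (+1); total 3.
Path Hall→StairA→Exit (+1); total 4.
Path Hall→C5→Exit (+1); total 5.
Path Hall→StairB→Exit (+1); total 6.
No residual Hall→Exit path; max flow = 6.
Certifying cut of size 6: {Hall→C2, Hall→C5, Hall→Exit, Hall→StairA, Hall→StairB, Hall→StairC}.

6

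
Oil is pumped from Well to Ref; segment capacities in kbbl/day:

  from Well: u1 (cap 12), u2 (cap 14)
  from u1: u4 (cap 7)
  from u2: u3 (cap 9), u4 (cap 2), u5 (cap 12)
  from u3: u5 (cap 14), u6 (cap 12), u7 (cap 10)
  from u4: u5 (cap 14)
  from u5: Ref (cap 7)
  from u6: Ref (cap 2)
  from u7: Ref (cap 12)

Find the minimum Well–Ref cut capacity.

Augment Well→u2→u5→Ref: bottleneck 7, flow now 7.
Augment Well→u2→u3→u6→Ref: bottleneck 2, flow now 9.
Augment Well→u2→u3→u7→Ref: bottleneck 5, flow now 14.
Augment Well→u1→u4→u5→u2→u3→u7→Ref: bottleneck 2, flow now 16. (uses reverse residual edge)
No augmenting path remains; maximum flow = 16.
By max-flow min-cut, the minimum cut capacity equals the max flow.
In the residual graph, reachable from Well: {Well, u1, u2, u4, u5}.
Min-cut edges: u2→u3 (9), u5→Ref (7); capacity 9 + 7 = 16.

16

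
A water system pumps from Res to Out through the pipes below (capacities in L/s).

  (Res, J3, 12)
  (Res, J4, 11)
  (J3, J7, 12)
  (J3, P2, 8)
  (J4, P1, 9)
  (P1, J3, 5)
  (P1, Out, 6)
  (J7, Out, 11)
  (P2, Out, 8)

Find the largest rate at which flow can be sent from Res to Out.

Augment Res→J3→J7→Out: bottleneck 11, flow now 11.
Augment Res→J3→P2→Out: bottleneck 1, flow now 12.
Augment Res→J4→P1→Out: bottleneck 6, flow now 18.
Augment Res→J4→P1→J3→P2→Out: bottleneck 3, flow now 21.
No augmenting path remains; maximum flow = 21.
In the residual graph, reachable from Res: {Res, J4}.
Min-cut edges: Res→J3 (12), J4→P1 (9); capacity 12 + 9 = 21.
This cut is saturated, so no flow can exceed 21.

21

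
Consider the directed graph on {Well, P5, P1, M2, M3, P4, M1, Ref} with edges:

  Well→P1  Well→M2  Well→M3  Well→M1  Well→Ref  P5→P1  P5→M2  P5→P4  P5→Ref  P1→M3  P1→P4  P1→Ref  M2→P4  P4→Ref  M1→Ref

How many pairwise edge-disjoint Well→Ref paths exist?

4

Assign every edge capacity 1; by Menger, the answer equals the max flow.
Path Well→Ref (+1); total 1.
Path Well→P1→Ref (+1); total 2.
Path Well→M1→Ref (+1); total 3.
Path Well→M2→P4→Ref (+1); total 4.
No residual Well→Ref path; max flow = 4.
Certifying cut of size 4: {Well→M1, Well→M2, Well→P1, Well→Ref}.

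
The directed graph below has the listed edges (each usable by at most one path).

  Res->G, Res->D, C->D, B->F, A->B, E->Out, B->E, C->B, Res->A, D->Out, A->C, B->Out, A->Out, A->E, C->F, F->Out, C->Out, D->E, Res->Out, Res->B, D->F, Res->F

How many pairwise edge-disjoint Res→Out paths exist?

Assign every edge capacity 1; by Menger, the answer equals the max flow.
Path Res→Out (+1); total 1.
Path Res→A→Out (+1); total 2.
Path Res→B→Out (+1); total 3.
Path Res→D→Out (+1); total 4.
Path Res→F→Out (+1); total 5.
No residual Res→Out path; max flow = 5.
Certifying cut of size 5: {Res→A, Res→B, Res→D, Res→F, Res→Out}.

5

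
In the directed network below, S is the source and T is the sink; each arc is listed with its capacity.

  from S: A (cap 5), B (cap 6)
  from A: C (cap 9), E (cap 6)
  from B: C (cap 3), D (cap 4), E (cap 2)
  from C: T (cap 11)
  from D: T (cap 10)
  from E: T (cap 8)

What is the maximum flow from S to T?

11

Augment S→A→C→T: bottleneck 5, flow now 5.
Augment S→B→C→T: bottleneck 3, flow now 8.
Augment S→B→D→T: bottleneck 3, flow now 11.
No augmenting path remains; maximum flow = 11.
In the residual graph, reachable from S: {S}.
Min-cut edges: S→A (5), S→B (6); capacity 5 + 6 = 11.
This cut is saturated, so no flow can exceed 11.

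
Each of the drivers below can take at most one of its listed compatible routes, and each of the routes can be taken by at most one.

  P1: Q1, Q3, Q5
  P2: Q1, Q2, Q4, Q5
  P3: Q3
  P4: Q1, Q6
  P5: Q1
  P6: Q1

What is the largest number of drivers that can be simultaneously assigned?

5

Unit-capacity flow: source→left, listed edges, right→sink; max matching = max flow.
Augmenting path P1→Q1 (+1); matched 1.
Augmenting path P2→Q2 (+1); matched 2.
Augmenting path P3→Q3 (+1); matched 3.
Augmenting path P4→Q6 (+1); matched 4.
Augmenting path P5→Q1→P1→Q5 (+1); matched 5.
No augmenting path remains; maximum matching = 5.
König certificate: {P1, P2, P3, P4, Q1} is a vertex cover of size 5 (every listed pair touches it), so no matching can be larger.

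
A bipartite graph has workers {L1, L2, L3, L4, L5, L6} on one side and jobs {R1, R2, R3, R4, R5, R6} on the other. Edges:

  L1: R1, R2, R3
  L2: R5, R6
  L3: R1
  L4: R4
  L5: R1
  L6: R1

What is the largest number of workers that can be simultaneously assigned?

4

Unit-capacity flow: source→left, listed edges, right→sink; max matching = max flow.
Augmenting path L1→R1 (+1); matched 1.
Augmenting path L2→R5 (+1); matched 2.
Augmenting path L4→R4 (+1); matched 3.
Augmenting path L3→R1→L1→R2 (+1); matched 4.
No augmenting path remains; maximum matching = 4.
König certificate: {L1, L2, L4, R1} is a vertex cover of size 4 (every listed pair touches it), so no matching can be larger.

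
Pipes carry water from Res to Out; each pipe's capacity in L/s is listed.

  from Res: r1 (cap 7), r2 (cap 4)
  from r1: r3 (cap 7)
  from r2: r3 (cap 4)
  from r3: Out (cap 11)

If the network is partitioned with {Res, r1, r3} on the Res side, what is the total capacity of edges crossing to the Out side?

Edges leaving {Res, r1, r3}: Res→r2 (4), r3→Out (11).
Cut capacity = 4 + 11 = 15.

15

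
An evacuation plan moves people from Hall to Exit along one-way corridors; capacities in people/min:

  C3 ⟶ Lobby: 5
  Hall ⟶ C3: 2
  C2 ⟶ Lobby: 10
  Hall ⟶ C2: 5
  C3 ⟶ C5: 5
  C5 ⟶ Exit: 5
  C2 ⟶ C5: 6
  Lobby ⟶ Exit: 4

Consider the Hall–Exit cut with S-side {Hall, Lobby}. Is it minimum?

Given cut capacity: 5 + 2 + 4 = 11.
Augment Hall→C2→C5→Exit: bottleneck 5, flow now 5.
Augment Hall→C3→Lobby→Exit: bottleneck 2, flow now 7.
No augmenting path remains; maximum flow = 7.
In the residual graph, reachable from Hall: {Hall}.
Min-cut edges: Hall→C2 (5), Hall→C3 (2); capacity 5 + 2 = 7.
Cut capacity 11 exceeds the max flow 7, so it is not minimum.

No — its capacity is 11, but the minimum cut has capacity 7.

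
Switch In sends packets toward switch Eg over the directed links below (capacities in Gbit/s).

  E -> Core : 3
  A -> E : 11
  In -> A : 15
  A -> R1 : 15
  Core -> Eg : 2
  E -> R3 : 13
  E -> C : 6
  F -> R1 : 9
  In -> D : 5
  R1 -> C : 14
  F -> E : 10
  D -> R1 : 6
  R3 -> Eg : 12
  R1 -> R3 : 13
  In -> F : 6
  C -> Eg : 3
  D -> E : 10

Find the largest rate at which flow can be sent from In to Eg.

17

Augment In→A→E→Core→Eg: bottleneck 2, flow now 2.
Augment In→A→E→C→Eg: bottleneck 3, flow now 5.
Augment In→A→E→R3→Eg: bottleneck 6, flow now 11.
Augment In→A→R1→R3→Eg: bottleneck 4, flow now 15.
Augment In→D→E→R3→Eg: bottleneck 2, flow now 17.
No augmenting path remains; maximum flow = 17.
In the residual graph, reachable from In: {In, A, D, F, E, R1, Core, C, R3}.
Min-cut edges: Core→Eg (2), C→Eg (3), R3→Eg (12); capacity 2 + 3 + 12 = 17.
This cut is saturated, so no flow can exceed 17.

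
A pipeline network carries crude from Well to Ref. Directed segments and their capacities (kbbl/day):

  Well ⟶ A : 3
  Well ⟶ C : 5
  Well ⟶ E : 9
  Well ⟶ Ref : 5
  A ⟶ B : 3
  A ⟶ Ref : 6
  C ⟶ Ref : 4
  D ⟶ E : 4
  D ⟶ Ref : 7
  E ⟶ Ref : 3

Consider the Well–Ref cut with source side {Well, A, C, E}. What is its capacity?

21

Edges leaving {Well, A, C, E}: Well→Ref (5), A→B (3), A→Ref (6), C→Ref (4), E→Ref (3).
Cut capacity = 5 + 3 + 6 + 4 + 3 = 21.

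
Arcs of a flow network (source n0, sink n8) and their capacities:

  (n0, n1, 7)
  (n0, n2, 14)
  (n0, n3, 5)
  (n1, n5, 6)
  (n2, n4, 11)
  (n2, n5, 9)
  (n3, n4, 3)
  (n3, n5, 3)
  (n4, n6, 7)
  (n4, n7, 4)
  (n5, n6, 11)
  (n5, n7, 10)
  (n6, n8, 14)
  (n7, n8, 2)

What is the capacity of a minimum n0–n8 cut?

Augment n0→n1→n5→n6→n8: bottleneck 6, flow now 6.
Augment n0→n2→n4→n6→n8: bottleneck 7, flow now 13.
Augment n0→n2→n4→n7→n8: bottleneck 2, flow now 15.
Augment n0→n2→n5→n6→n8: bottleneck 1, flow now 16.
No augmenting path remains; maximum flow = 16.
By max-flow min-cut, the minimum cut capacity equals the max flow.
In the residual graph, reachable from n0: {n0, n1, n2, n3, n4, n5, n6, n7}.
Min-cut edges: n6→n8 (14), n7→n8 (2); capacity 14 + 2 = 16.

16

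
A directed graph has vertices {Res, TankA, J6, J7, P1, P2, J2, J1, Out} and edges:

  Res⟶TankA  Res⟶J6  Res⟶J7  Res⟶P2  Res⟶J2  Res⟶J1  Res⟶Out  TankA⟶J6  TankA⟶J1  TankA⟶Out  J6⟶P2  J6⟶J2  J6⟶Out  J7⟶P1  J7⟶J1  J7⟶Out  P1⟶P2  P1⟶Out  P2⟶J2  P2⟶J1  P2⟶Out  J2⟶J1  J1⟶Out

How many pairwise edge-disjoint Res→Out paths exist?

6

Assign every edge capacity 1; by Menger, the answer equals the max flow.
Path Res→Out (+1); total 1.
Path Res→TankA→Out (+1); total 2.
Path Res→J6→Out (+1); total 3.
Path Res→J7→Out (+1); total 4.
Path Res→P2→Out (+1); total 5.
Path Res→J1→Out (+1); total 6.
No residual Res→Out path; max flow = 6.
Certifying cut of size 6: {J1→Out, Res→J6, Res→J7, Res→Out, Res→P2, Res→TankA}.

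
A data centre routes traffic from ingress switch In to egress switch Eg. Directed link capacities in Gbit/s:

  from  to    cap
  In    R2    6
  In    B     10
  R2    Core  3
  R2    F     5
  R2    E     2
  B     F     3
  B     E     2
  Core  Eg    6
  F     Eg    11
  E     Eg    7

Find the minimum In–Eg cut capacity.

Augment In→R2→Core→Eg: bottleneck 3, flow now 3.
Augment In→R2→F→Eg: bottleneck 3, flow now 6.
Augment In→B→F→Eg: bottleneck 3, flow now 9.
Augment In→B→E→Eg: bottleneck 2, flow now 11.
No augmenting path remains; maximum flow = 11.
By max-flow min-cut, the minimum cut capacity equals the max flow.
In the residual graph, reachable from In: {In, B}.
Min-cut edges: In→R2 (6), B→F (3), B→E (2); capacity 6 + 3 + 2 = 11.

11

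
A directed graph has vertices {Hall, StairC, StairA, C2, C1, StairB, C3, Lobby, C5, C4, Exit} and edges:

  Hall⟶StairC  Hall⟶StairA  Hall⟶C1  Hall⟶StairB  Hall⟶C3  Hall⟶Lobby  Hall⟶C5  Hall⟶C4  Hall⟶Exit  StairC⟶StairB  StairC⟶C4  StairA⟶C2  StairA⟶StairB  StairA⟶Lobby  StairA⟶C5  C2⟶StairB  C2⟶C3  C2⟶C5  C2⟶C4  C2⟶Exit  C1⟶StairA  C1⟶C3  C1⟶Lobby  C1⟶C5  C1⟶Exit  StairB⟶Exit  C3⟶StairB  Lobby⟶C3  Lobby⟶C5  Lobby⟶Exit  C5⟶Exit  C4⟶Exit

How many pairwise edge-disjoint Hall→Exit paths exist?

Assign every edge capacity 1; by Menger, the answer equals the max flow.
Path Hall→Exit (+1); total 1.
Path Hall→C1→Exit (+1); total 2.
Path Hall→StairB→Exit (+1); total 3.
Path Hall→Lobby→Exit (+1); total 4.
Path Hall→C5→Exit (+1); total 5.
Path Hall→C4→Exit (+1); total 6.
Path Hall→StairA→C2→Exit (+1); total 7.
No residual Hall→Exit path; max flow = 7.
Certifying cut of size 7: {C4→Exit, Hall→C1, Hall→C5, Hall→Exit, Hall→Lobby, Hall→StairA, StairB→Exit}.

7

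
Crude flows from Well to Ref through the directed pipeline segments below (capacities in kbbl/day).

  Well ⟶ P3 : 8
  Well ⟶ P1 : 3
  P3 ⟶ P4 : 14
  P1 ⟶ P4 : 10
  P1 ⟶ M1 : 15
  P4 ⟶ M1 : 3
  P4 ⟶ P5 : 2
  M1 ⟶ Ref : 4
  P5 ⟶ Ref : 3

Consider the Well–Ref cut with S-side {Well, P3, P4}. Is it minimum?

Given cut capacity: 3 + 3 + 2 = 8.
Augment Well→P1→M1→Ref: bottleneck 3, flow now 3.
Augment Well→P3→P4→M1→Ref: bottleneck 1, flow now 4.
Augment Well→P3→P4→P5→Ref: bottleneck 2, flow now 6.
No augmenting path remains; maximum flow = 6.
In the residual graph, reachable from Well: {Well, P3, P1, P4, M1}.
Min-cut edges: P4→P5 (2), M1→Ref (4); capacity 2 + 4 = 6.
Cut capacity 8 exceeds the max flow 6, so it is not minimum.

No — its capacity is 8, but the minimum cut has capacity 6.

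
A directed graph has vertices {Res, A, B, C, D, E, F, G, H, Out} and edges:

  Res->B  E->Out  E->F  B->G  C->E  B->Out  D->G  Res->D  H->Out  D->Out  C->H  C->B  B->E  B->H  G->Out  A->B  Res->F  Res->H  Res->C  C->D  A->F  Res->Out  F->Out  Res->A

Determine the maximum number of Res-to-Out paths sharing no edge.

Assign every edge capacity 1; by Menger, the answer equals the max flow.
Path Res→Out (+1); total 1.
Path Res→B→Out (+1); total 2.
Path Res→D→Out (+1); total 3.
Path Res→F→Out (+1); total 4.
Path Res→H→Out (+1); total 5.
Path Res→C→E→Out (+1); total 6.
Path Res→A→B→G→Out (+1); total 7.
No residual Res→Out path; max flow = 7.
Certifying cut of size 7: {Res→A, Res→B, Res→C, Res→D, Res→F, Res→H, Res→Out}.

7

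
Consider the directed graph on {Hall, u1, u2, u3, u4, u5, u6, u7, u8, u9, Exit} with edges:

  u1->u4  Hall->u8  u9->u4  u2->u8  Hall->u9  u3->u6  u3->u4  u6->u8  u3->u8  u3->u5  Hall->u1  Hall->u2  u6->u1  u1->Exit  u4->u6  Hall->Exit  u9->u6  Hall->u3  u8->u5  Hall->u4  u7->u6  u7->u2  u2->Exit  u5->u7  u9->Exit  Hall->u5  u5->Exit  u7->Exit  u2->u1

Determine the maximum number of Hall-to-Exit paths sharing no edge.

6

Assign every edge capacity 1; by Menger, the answer equals the max flow.
Path Hall→Exit (+1); total 1.
Path Hall→u1→Exit (+1); total 2.
Path Hall→u2→Exit (+1); total 3.
Path Hall→u5→Exit (+1); total 4.
Path Hall→u9→Exit (+1); total 5.
Path Hall→u3→u5→u7→Exit (+1); total 6.
No residual Hall→Exit path; max flow = 6.
Certifying cut of size 6: {Hall→Exit, Hall→u2, Hall→u9, u1→Exit, u5→Exit, u5→u7}.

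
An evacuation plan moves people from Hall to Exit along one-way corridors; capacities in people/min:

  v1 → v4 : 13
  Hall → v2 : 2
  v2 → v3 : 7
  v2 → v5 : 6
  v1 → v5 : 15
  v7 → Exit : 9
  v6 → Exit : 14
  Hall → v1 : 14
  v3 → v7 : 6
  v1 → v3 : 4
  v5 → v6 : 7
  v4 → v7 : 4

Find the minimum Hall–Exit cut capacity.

16

Augment Hall→v1→v3→v7→Exit: bottleneck 4, flow now 4.
Augment Hall→v1→v4→v7→Exit: bottleneck 4, flow now 8.
Augment Hall→v1→v5→v6→Exit: bottleneck 6, flow now 14.
Augment Hall→v2→v3→v7→Exit: bottleneck 1, flow now 15.
Augment Hall→v2→v5→v6→Exit: bottleneck 1, flow now 16.
No augmenting path remains; maximum flow = 16.
By max-flow min-cut, the minimum cut capacity equals the max flow.
In the residual graph, reachable from Hall: {Hall}.
Min-cut edges: Hall→v1 (14), Hall→v2 (2); capacity 14 + 2 = 16.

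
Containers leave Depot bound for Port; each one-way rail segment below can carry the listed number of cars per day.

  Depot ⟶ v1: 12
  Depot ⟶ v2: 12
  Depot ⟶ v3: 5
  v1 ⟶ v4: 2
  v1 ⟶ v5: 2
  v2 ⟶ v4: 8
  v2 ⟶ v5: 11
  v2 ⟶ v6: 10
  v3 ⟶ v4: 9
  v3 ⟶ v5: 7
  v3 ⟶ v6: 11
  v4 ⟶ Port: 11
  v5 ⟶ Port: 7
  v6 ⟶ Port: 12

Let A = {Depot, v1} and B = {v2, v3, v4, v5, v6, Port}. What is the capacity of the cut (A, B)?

Edges leaving {Depot, v1}: Depot→v2 (12), Depot→v3 (5), v1→v4 (2), v1→v5 (2).
Cut capacity = 12 + 5 + 2 + 2 = 21.

21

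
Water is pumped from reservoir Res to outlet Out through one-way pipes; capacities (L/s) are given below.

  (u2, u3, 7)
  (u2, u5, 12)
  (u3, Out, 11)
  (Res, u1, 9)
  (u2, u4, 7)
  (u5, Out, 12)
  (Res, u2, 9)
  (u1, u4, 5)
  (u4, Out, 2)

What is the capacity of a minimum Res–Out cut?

Augment Res→u1→u4→Out: bottleneck 2, flow now 2.
Augment Res→u2→u3→Out: bottleneck 7, flow now 9.
Augment Res→u2→u5→Out: bottleneck 2, flow now 11.
No augmenting path remains; maximum flow = 11.
By max-flow min-cut, the minimum cut capacity equals the max flow.
In the residual graph, reachable from Res: {Res, u1, u4}.
Min-cut edges: Res→u2 (9), u4→Out (2); capacity 9 + 2 = 11.

11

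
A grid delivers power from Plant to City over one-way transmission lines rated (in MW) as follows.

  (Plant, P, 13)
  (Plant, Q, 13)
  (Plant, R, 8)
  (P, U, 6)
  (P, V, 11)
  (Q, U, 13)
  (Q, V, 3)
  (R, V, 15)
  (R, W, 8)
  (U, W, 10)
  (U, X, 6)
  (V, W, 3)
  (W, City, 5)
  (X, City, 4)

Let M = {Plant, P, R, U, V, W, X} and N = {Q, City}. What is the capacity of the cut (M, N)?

22

Edges leaving {Plant, P, R, U, V, W, X}: Plant→Q (13), W→City (5), X→City (4).
Cut capacity = 13 + 5 + 4 = 22.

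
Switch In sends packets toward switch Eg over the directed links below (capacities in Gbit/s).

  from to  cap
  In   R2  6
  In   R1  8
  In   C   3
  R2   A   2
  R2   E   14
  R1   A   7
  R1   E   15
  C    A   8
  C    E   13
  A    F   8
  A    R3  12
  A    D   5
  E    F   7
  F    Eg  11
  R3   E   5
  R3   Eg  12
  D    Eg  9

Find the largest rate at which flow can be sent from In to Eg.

Augment In→R2→A→F→Eg: bottleneck 2, flow now 2.
Augment In→R2→E→F→Eg: bottleneck 4, flow now 6.
Augment In→R1→A→F→Eg: bottleneck 5, flow now 11.
Augment In→R1→A→R3→Eg: bottleneck 2, flow now 13.
Augment In→C→A→R3→Eg: bottleneck 3, flow now 16.
Augment In→R1→E→F→A→R3→Eg: bottleneck 1, flow now 17. (uses reverse residual edge)
No augmenting path remains; maximum flow = 17.
In the residual graph, reachable from In: {In}.
Min-cut edges: In→R2 (6), In→R1 (8), In→C (3); capacity 6 + 8 + 3 = 17.
This cut is saturated, so no flow can exceed 17.

17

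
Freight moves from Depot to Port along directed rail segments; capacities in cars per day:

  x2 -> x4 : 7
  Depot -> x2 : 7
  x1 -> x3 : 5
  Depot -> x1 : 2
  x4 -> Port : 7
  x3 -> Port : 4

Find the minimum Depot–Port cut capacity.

9

Augment Depot→x1→x3→Port: bottleneck 2, flow now 2.
Augment Depot→x2→x4→Port: bottleneck 7, flow now 9.
No augmenting path remains; maximum flow = 9.
By max-flow min-cut, the minimum cut capacity equals the max flow.
In the residual graph, reachable from Depot: {Depot}.
Min-cut edges: Depot→x1 (2), Depot→x2 (7); capacity 2 + 7 = 9.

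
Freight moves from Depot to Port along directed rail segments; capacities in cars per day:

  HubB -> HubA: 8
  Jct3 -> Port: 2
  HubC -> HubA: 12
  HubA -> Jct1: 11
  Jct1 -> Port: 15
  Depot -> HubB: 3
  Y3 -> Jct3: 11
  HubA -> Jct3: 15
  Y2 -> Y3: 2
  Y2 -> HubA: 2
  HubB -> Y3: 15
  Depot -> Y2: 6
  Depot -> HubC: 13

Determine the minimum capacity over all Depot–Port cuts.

13

Augment Depot→Y2→HubA→Jct1→Port: bottleneck 2, flow now 2.
Augment Depot→Y2→Y3→Jct3→Port: bottleneck 2, flow now 4.
Augment Depot→HubB→HubA→Jct1→Port: bottleneck 3, flow now 7.
Augment Depot→HubC→HubA→Jct1→Port: bottleneck 6, flow now 13.
No augmenting path remains; maximum flow = 13.
By max-flow min-cut, the minimum cut capacity equals the max flow.
In the residual graph, reachable from Depot: {Depot, Y2, HubB, HubC, HubA, Y3, Jct3}.
Min-cut edges: HubA→Jct1 (11), Jct3→Port (2); capacity 11 + 2 = 13.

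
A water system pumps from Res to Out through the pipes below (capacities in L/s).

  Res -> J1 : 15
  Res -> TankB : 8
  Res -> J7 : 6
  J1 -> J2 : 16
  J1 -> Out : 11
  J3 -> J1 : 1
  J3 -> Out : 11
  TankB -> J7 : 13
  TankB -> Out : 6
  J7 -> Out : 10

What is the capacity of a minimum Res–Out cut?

Augment Res→J1→Out: bottleneck 11, flow now 11.
Augment Res→TankB→Out: bottleneck 6, flow now 17.
Augment Res→J7→Out: bottleneck 6, flow now 23.
Augment Res→TankB→J7→Out: bottleneck 2, flow now 25.
No augmenting path remains; maximum flow = 25.
By max-flow min-cut, the minimum cut capacity equals the max flow.
In the residual graph, reachable from Res: {Res, J1, J2}.
Min-cut edges: Res→TankB (8), Res→J7 (6), J1→Out (11); capacity 8 + 6 + 11 = 25.

25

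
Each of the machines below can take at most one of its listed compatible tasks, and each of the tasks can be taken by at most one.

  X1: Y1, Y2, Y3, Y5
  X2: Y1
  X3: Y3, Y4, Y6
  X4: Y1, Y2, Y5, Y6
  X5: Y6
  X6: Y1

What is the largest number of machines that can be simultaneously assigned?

5

Unit-capacity flow: source→left, listed edges, right→sink; max matching = max flow.
Augmenting path X1→Y1 (+1); matched 1.
Augmenting path X3→Y3 (+1); matched 2.
Augmenting path X4→Y2 (+1); matched 3.
Augmenting path X5→Y6 (+1); matched 4.
Augmenting path X2→Y1→X1→Y5 (+1); matched 5.
No augmenting path remains; maximum matching = 5.
König certificate: {X1, X3, X4, X5, Y1} is a vertex cover of size 5 (every listed pair touches it), so no matching can be larger.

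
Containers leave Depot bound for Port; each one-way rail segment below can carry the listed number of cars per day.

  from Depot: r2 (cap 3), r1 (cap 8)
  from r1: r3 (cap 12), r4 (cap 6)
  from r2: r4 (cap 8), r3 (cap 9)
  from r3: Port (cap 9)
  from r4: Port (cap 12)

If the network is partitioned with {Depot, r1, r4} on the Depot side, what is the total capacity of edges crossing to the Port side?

27

Edges leaving {Depot, r1, r4}: Depot→r2 (3), r1→r3 (12), r4→Port (12).
Cut capacity = 3 + 12 + 12 = 27.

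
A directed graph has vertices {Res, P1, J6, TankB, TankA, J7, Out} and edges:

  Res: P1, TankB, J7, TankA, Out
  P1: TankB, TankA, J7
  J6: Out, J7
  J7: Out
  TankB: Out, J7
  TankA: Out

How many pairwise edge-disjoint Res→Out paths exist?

4

Assign every edge capacity 1; by Menger, the answer equals the max flow.
Path Res→Out (+1); total 1.
Path Res→TankB→Out (+1); total 2.
Path Res→TankA→Out (+1); total 3.
Path Res→J7→Out (+1); total 4.
No residual Res→Out path; max flow = 4.
Certifying cut of size 4: {J7→Out, Res→Out, TankA→Out, TankB→Out}.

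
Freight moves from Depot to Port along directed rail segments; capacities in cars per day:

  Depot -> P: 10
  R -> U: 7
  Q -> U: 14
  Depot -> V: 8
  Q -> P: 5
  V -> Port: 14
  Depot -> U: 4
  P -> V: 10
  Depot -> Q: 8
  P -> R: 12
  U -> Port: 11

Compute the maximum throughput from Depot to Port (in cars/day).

25

Augment Depot→U→Port: bottleneck 4, flow now 4.
Augment Depot→V→Port: bottleneck 8, flow now 12.
Augment Depot→P→V→Port: bottleneck 6, flow now 18.
Augment Depot→Q→U→Port: bottleneck 7, flow now 25.
No augmenting path remains; maximum flow = 25.
In the residual graph, reachable from Depot: {Depot, P, Q, R, U, V}.
Min-cut edges: U→Port (11), V→Port (14); capacity 11 + 14 = 25.
This cut is saturated, so no flow can exceed 25.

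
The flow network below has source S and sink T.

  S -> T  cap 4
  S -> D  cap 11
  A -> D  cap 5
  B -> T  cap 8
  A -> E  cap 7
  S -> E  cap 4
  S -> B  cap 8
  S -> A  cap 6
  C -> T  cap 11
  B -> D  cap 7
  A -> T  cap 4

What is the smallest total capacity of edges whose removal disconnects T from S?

Augment S→T: bottleneck 4, flow now 4.
Augment S→A→T: bottleneck 4, flow now 8.
Augment S→B→T: bottleneck 8, flow now 16.
No augmenting path remains; maximum flow = 16.
By max-flow min-cut, the minimum cut capacity equals the max flow.
In the residual graph, reachable from S: {S, A, D, E}.
Min-cut edges: S→B (8), S→T (4), A→T (4); capacity 8 + 4 + 4 = 16.

16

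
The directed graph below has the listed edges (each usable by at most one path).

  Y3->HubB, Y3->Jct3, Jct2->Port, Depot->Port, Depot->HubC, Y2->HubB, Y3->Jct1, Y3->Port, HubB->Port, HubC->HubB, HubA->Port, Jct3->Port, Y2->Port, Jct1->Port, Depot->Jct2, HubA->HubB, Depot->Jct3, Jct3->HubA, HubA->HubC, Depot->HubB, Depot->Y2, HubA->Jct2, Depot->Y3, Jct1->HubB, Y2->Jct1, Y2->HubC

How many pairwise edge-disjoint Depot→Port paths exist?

Assign every edge capacity 1; by Menger, the answer equals the max flow.
Path Depot→Port (+1); total 1.
Path Depot→Y2→Port (+1); total 2.
Path Depot→Y3→Port (+1); total 3.
Path Depot→Jct3→Port (+1); total 4.
Path Depot→HubB→Port (+1); total 5.
Path Depot→Jct2→Port (+1); total 6.
No residual Depot→Port path; max flow = 6.
Certifying cut of size 6: {Depot→Jct2, Depot→Jct3, Depot→Port, Depot→Y2, Depot→Y3, HubB→Port}.

6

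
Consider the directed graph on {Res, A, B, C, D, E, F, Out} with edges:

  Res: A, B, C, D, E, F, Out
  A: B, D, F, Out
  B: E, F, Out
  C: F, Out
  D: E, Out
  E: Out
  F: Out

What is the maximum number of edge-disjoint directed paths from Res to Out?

Assign every edge capacity 1; by Menger, the answer equals the max flow.
Path Res→Out (+1); total 1.
Path Res→A→Out (+1); total 2.
Path Res→B→Out (+1); total 3.
Path Res→C→Out (+1); total 4.
Path Res→D→Out (+1); total 5.
Path Res→E→Out (+1); total 6.
Path Res→F→Out (+1); total 7.
No residual Res→Out path; max flow = 7.
Certifying cut of size 7: {Res→A, Res→B, Res→C, Res→D, Res→E, Res→F, Res→Out}.

7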